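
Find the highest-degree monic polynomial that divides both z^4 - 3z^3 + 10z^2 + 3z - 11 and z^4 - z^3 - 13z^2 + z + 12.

Apply the Euclidean algorithm:
  z^4 - 3z^3 + 10z^2 + 3z - 11 = (z^4 - z^3 - 13z^2 + z + 12) + (-2z^3 + 23z^2 + 2z - 23)
  z^4 - z^3 - 13z^2 + z + 12 = (-(1/2)z - 21/4)(-2z^3 + 23z^2 + 2z - 23) + ((435/4)z^2 - 435/4)
  -2z^3 + 23z^2 + 2z - 23 = (-(8/435)z + 92/435)((435/4)z^2 - 435/4) + (0)
Last nonzero remainder: (435/4)z^2 - 435/4. Dividing through by 435/4 gives the monic gcd z^2 - 1.

z^2 - 1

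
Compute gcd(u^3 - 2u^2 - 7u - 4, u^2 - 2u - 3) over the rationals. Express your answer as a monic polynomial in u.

u + 1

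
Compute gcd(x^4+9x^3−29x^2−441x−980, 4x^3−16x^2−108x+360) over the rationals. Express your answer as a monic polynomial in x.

Repeated division with remainder:
  x^4+9x^3−29x^2−441x−980 = ((1/4)x+13/4)(4x^3−16x^2−108x+360) + (50x^2−180x−2150)
  4x^3−16x^2−108x+360 = ((2/25)x−4/125)(50x^2−180x−2150) + ((1456/25)x+1456/5)
  50x^2−180x−2150 = ((625/728)x−5375/728)((1456/25)x+1456/5) + (0)
Last nonzero remainder: (1456/25)x+1456/5. Dividing through by 1456/25 gives the monic gcd x+5.

x+5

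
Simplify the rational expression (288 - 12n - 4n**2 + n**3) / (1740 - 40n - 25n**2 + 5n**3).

Apply the Euclidean algorithm:
  n**3 - 4n**2 - 12n + 288 = (1/5)(5n**3 - 25n**2 - 40n + 1740) + (n**2 - 4n - 60)
  5n**3 - 25n**2 - 40n + 1740 = (5n - 5)(n**2 - 4n - 60) + (240n + 1440)
  n**2 - 4n - 60 = ((1/240)n - 1/24)(240n + 1440) + (0)
Last nonzero remainder: 240n + 1440. Dividing through by 240 gives the monic gcd n + 6.
Cancel n + 6 from numerator and denominator to get the reduced form.

(48 - 10n + n**2)/(290 - 55n + 5n**2)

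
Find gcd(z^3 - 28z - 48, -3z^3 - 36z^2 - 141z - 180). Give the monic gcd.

z + 4

Euclidean algorithm in ℚ[z]:
  z^3 - 28z - 48 = (-1/3)(-3z^3 - 36z^2 - 141z - 180) + (-12z^2 - 75z - 108)
  -3z^3 - 36z^2 - 141z - 180 = ((1/4)z + 23/16)(-12z^2 - 75z - 108) + (-(99/16)z - 99/4)
  -12z^2 - 75z - 108 = ((64/33)z + 48/11)(-(99/16)z - 99/4) + (0)
Last nonzero remainder: -(99/16)z - 99/4. Dividing through by -99/16 gives the monic gcd z + 4.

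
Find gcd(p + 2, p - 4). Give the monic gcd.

1

Euclidean algorithm in ℚ[p]:
  p + 2 = (p - 4) + (6)
  p - 4 = ((1/6)p - 2/3)(6) + (0)
The last nonzero remainder is the constant 6, so the polynomials are coprime and gcd = 1.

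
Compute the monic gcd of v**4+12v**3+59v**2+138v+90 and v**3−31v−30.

v**2+6v+5

Euclidean algorithm in ℚ[v]:
  v**4+12v**3+59v**2+138v+90 = (v+12)(v**3−31v−30) + (90v**2+540v+450)
  v**3−31v−30 = ((1/90)v−1/15)(90v**2+540v+450) + (0)
Last nonzero remainder: 90v**2+540v+450. Dividing through by 90 gives the monic gcd v**2+6v+5.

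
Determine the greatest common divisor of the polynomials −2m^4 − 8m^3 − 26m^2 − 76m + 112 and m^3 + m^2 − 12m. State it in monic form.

m + 4

Repeated division with remainder:
  −2m^4 − 8m^3 − 26m^2 − 76m + 112 = (−2m − 6)(m^3 + m^2 − 12m) + (−44m^2 − 148m + 112)
  m^3 + m^2 − 12m = (−(1/44)m + 13/242)(−44m^2 − 148m + 112) + (−(182/121)m − 728/121)
  −44m^2 − 148m + 112 = ((2662/91)m − 242/13)(−(182/121)m − 728/121) + (0)
Last nonzero remainder: −(182/121)m − 728/121. Dividing through by −182/121 gives the monic gcd m + 4.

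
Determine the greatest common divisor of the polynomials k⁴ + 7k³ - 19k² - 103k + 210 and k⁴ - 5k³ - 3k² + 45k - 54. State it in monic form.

By polynomial division,
  k⁴ + 7k³ - 19k² - 103k + 210 = (k⁴ - 5k³ - 3k² + 45k - 54) + (12k³ - 16k² - 148k + 264)
  k⁴ - 5k³ - 3k² + 45k - 54 = ((1/12)k - 11/36)(12k³ - 16k² - 148k + 264) + ((40/9)k² - (200/9)k + 80/3)
  12k³ - 16k² - 148k + 264 = ((27/10)k + 99/10)((40/9)k² - (200/9)k + 80/3) + (0)
Last nonzero remainder: (40/9)k² - (200/9)k + 80/3. Dividing through by 40/9 gives the monic gcd k² - 5k + 6.

k² - 5k + 6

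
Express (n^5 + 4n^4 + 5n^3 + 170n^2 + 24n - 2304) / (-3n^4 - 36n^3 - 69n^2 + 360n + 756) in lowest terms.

(-n^3 - n^2 - 20n - 128)/(3n^2 + 27n + 42)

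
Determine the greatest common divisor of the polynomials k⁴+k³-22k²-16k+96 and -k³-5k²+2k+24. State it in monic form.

k³+5k²-2k-24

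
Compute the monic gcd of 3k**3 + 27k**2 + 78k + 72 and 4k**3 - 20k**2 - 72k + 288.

k + 4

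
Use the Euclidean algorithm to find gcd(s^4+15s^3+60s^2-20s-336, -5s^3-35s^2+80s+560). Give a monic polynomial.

s^2+11s+28

Euclidean algorithm in ℚ[s]:
  s^4+15s^3+60s^2-20s-336 = (-(1/5)s-8/5)(-5s^3-35s^2+80s+560) + (20s^2+220s+560)
  -5s^3-35s^2+80s+560 = (-(1/4)s+1)(20s^2+220s+560) + (0)
Last nonzero remainder: 20s^2+220s+560. Dividing through by 20 gives the monic gcd s^2+11s+28.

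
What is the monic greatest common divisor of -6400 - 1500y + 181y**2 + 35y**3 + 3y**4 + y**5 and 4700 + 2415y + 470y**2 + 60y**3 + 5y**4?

Apply the Euclidean algorithm:
  y**5 + 3y**4 + 35y**3 + 181y**2 - 1500y - 6400 = ((1/5)y - 9/5)(5y**4 + 60y**3 + 470y**2 + 2415y + 4700) + (49y**3 + 544y**2 + 1907y + 2060)
  5y**4 + 60y**3 + 470y**2 + 2415y + 4700 = ((5/49)y + 220/2401)(49y**3 + 544y**2 + 1907y + 2060) + ((541575/2401)y**2 + (4874175/2401)y + 10831500/2401)
  49y**3 + 544y**2 + 1907y + 2060 = ((117649/541575)y + 247303/541575)((541575/2401)y**2 + (4874175/2401)y + 10831500/2401) + (0)
Last nonzero remainder: (541575/2401)y**2 + (4874175/2401)y + 10831500/2401. Dividing through by 541575/2401 gives the monic gcd y**2 + 9y + 20.

20 + 9y + y**2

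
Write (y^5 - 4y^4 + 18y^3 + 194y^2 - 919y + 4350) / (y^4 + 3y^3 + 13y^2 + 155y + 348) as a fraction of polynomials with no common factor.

By polynomial division,
  y^5 - 4y^4 + 18y^3 + 194y^2 - 919y + 4350 = (y - 7)(y^4 + 3y^3 + 13y^2 + 155y + 348) + (26y^3 + 130y^2 - 182y + 6786)
  y^4 + 3y^3 + 13y^2 + 155y + 348 = ((1/26)y - 1/13)(26y^3 + 130y^2 - 182y + 6786) + (30y^2 - 120y + 870)
  26y^3 + 130y^2 - 182y + 6786 = ((13/15)y + 39/5)(30y^2 - 120y + 870) + (0)
Last nonzero remainder: 30y^2 - 120y + 870. Dividing through by 30 gives the monic gcd y^2 - 4y + 29.
Cancel y^2 - 4y + 29 from numerator and denominator to get the reduced form.

(y^3 - 11y + 150)/(y^2 + 7y + 12)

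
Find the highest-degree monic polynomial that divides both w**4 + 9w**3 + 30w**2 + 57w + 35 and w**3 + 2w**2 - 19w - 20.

Apply the Euclidean algorithm:
  w**4 + 9w**3 + 30w**2 + 57w + 35 = (w + 7)(w**3 + 2w**2 - 19w - 20) + (35w**2 + 210w + 175)
  w**3 + 2w**2 - 19w - 20 = ((1/35)w - 4/35)(35w**2 + 210w + 175) + (0)
Last nonzero remainder: 35w**2 + 210w + 175. Dividing through by 35 gives the monic gcd w**2 + 6w + 5.

w**2 + 6w + 5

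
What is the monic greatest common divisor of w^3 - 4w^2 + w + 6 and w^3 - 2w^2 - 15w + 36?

w - 3

By polynomial division,
  w^3 - 4w^2 + w + 6 = (w^3 - 2w^2 - 15w + 36) + (-2w^2 + 16w - 30)
  w^3 - 2w^2 - 15w + 36 = (-(1/2)w - 3)(-2w^2 + 16w - 30) + (18w - 54)
  -2w^2 + 16w - 30 = (-(1/9)w + 5/9)(18w - 54) + (0)
Last nonzero remainder: 18w - 54. Dividing through by 18 gives the monic gcd w - 3.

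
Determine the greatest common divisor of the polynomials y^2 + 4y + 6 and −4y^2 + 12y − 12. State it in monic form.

1

Euclidean algorithm in ℚ[y]:
  y^2 + 4y + 6 = (−1/4)(−4y^2 + 12y − 12) + (7y + 3)
  −4y^2 + 12y − 12 = (−(4/7)y + 96/49)(7y + 3) + (−876/49)
  7y + 3 = (−(343/876)y − 49/292)(−876/49) + (0)
The last nonzero remainder is the constant −876/49, so the polynomials are coprime and gcd = 1.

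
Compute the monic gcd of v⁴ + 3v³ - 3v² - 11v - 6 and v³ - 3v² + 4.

By polynomial division,
  v⁴ + 3v³ - 3v² - 11v - 6 = (v + 6)(v³ - 3v² + 4) + (15v² - 15v - 30)
  v³ - 3v² + 4 = ((1/15)v - 2/15)(15v² - 15v - 30) + (0)
Last nonzero remainder: 15v² - 15v - 30. Dividing through by 15 gives the monic gcd v² - v - 2.

v² - v - 2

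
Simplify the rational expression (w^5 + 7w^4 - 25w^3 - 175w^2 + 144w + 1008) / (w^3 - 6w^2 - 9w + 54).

By polynomial division,
  w^5 + 7w^4 - 25w^3 - 175w^2 + 144w + 1008 = (w^2 + 13w + 62)(w^3 - 6w^2 - 9w + 54) + (260w^2 - 2340)
  w^3 - 6w^2 - 9w + 54 = ((1/260)w - 3/130)(260w^2 - 2340) + (0)
Last nonzero remainder: 260w^2 - 2340. Dividing through by 260 gives the monic gcd w^2 - 9.
Cancel w^2 - 9 from numerator and denominator to get the reduced form.

(w^3 + 7w^2 - 16w - 112)/(w - 6)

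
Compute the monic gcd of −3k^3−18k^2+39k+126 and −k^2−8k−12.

k+2

Apply the Euclidean algorithm:
  −3k^3−18k^2+39k+126 = (3k−6)(−k^2−8k−12) + (27k+54)
  −k^2−8k−12 = (−(1/27)k−2/9)(27k+54) + (0)
Last nonzero remainder: 27k+54. Dividing through by 27 gives the monic gcd k+2.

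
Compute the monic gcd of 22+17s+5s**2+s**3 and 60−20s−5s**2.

By polynomial division,
  s**3+5s**2+17s+22 = (−(1/5)s−1/5)(−5s**2−20s+60) + (25s+34)
  −5s**2−20s+60 = (−(1/5)s−66/125)(25s+34) + (9744/125)
  25s+34 = ((3125/9744)s+2125/4872)(9744/125) + (0)
The last nonzero remainder is the constant 9744/125, so the polynomials are coprime and gcd = 1.

1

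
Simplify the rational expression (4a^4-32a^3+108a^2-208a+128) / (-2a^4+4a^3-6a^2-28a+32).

(-2a+8)/(a+2)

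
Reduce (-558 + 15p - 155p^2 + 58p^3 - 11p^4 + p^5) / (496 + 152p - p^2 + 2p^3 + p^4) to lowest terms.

(-18 - 3p - 5p^2 + p^3)/(16 + 8p + p^2)

Apply the Euclidean algorithm:
  p^5 - 11p^4 + 58p^3 - 155p^2 + 15p - 558 = (p - 13)(p^4 + 2p^3 - p^2 + 152p + 496) + (85p^3 - 320p^2 + 1495p + 5890)
  p^4 + 2p^3 - p^2 + 152p + 496 = ((1/85)p + 98/1445)(85p^3 - 320p^2 + 1495p + 5890) + ((900/289)p^2 - (5400/289)p + 27900/289)
  85p^3 - 320p^2 + 1495p + 5890 = ((4913/180)p + 5491/90)((900/289)p^2 - (5400/289)p + 27900/289) + (0)
Last nonzero remainder: (900/289)p^2 - (5400/289)p + 27900/289. Dividing through by 900/289 gives the monic gcd p^2 - 6p + 31.
Cancel p^2 - 6p + 31 from numerator and denominator to get the reduced form.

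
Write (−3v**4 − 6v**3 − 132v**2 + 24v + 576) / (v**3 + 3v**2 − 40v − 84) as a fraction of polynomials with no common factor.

(−3v**3 − 132v + 288)/(v**2 + v − 42)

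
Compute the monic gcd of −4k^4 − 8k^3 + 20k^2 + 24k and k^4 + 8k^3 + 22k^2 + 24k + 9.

Euclidean algorithm in ℚ[k]:
  −4k^4 − 8k^3 + 20k^2 + 24k = (−4)(k^4 + 8k^3 + 22k^2 + 24k + 9) + (24k^3 + 108k^2 + 120k + 36)
  k^4 + 8k^3 + 22k^2 + 24k + 9 = ((1/24)k + 7/48)(24k^3 + 108k^2 + 120k + 36) + ((5/4)k^2 + 5k + 15/4)
  24k^3 + 108k^2 + 120k + 36 = ((96/5)k + 48/5)((5/4)k^2 + 5k + 15/4) + (0)
Last nonzero remainder: (5/4)k^2 + 5k + 15/4. Dividing through by 5/4 gives the monic gcd k^2 + 4k + 3.

k^2 + 4k + 3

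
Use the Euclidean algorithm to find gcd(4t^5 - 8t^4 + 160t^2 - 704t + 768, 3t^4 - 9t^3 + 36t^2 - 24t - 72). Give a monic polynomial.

t^3 - 4t^2 + 16t - 24

By polynomial division,
  4t^5 - 8t^4 + 160t^2 - 704t + 768 = ((4/3)t + 4/3)(3t^4 - 9t^3 + 36t^2 - 24t - 72) + (-36t^3 + 144t^2 - 576t + 864)
  3t^4 - 9t^3 + 36t^2 - 24t - 72 = (-(1/12)t - 1/12)(-36t^3 + 144t^2 - 576t + 864) + (0)
Last nonzero remainder: -36t^3 + 144t^2 - 576t + 864. Dividing through by -36 gives the monic gcd t^3 - 4t^2 + 16t - 24.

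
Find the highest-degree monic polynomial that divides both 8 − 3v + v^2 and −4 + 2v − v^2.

Euclidean algorithm in ℚ[v]:
  v^2 − 3v + 8 = (−1)(−v^2 + 2v − 4) + (−v + 4)
  −v^2 + 2v − 4 = (v + 2)(−v + 4) + (−12)
  −v + 4 = ((1/12)v − 1/3)(−12) + (0)
The last nonzero remainder is the constant −12, so the polynomials are coprime and gcd = 1.

1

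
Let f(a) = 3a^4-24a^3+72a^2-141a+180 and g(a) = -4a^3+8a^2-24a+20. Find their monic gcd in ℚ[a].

a^2-a+5

Apply the Euclidean algorithm:
  3a^4-24a^3+72a^2-141a+180 = (-(3/4)a+9/2)(-4a^3+8a^2-24a+20) + (18a^2-18a+90)
  -4a^3+8a^2-24a+20 = (-(2/9)a+2/9)(18a^2-18a+90) + (0)
Last nonzero remainder: 18a^2-18a+90. Dividing through by 18 gives the monic gcd a^2-a+5.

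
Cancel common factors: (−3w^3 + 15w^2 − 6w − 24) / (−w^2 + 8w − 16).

(3w^2 − 3w − 6)/(w − 4)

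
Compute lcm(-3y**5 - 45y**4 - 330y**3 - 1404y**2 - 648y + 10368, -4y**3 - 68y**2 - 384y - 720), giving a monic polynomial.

y**6 + 20y**5 + 185y**4 + 1018y**3 + 2556y**2 - 2376y - 17280

Apply the Euclidean algorithm:
  -3y**5 - 45y**4 - 330y**3 - 1404y**2 - 648y + 10368 = ((3/4)y**2 - (3/2)y + 36)(-4y**3 - 68y**2 - 384y - 720) + (1008y**2 + 12096y + 36288)
  -4y**3 - 68y**2 - 384y - 720 = (-(1/252)y - 5/252)(1008y**2 + 12096y + 36288) + (0)
Last nonzero remainder: 1008y**2 + 12096y + 36288. Dividing through by 1008 gives the monic gcd y**2 + 12y + 36.
Then lcm(f, g) = f·g / gcd(f, g); expanding and making the result monic gives the answer.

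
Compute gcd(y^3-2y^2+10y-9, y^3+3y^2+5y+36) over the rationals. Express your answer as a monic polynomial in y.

y^2-y+9

Apply the Euclidean algorithm:
  y^3-2y^2+10y-9 = (y^3+3y^2+5y+36) + (-5y^2+5y-45)
  y^3+3y^2+5y+36 = (-(1/5)y-4/5)(-5y^2+5y-45) + (0)
Last nonzero remainder: -5y^2+5y-45. Dividing through by -5 gives the monic gcd y^2-y+9.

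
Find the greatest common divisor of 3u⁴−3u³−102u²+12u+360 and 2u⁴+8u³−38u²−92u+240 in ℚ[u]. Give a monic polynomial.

Repeated division with remainder:
  3u⁴−3u³−102u²+12u+360 = (3/2)(2u⁴+8u³−38u²−92u+240) + (−15u³−45u²+150u)
  2u⁴+8u³−38u²−92u+240 = (−(2/15)u−2/15)(−15u³−45u²+150u) + (−24u²−72u+240)
  −15u³−45u²+150u = ((5/8)u)(−24u²−72u+240) + (0)
Last nonzero remainder: −24u²−72u+240. Dividing through by −24 gives the monic gcd u²+3u−10.

u²+3u−10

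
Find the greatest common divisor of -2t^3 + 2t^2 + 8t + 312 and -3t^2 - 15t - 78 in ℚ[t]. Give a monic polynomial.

Euclidean algorithm in ℚ[t]:
  -2t^3 + 2t^2 + 8t + 312 = ((2/3)t - 4)(-3t^2 - 15t - 78) + (0)
Last nonzero remainder: -3t^2 - 15t - 78. Dividing through by -3 gives the monic gcd t^2 + 5t + 26.

t^2 + 5t + 26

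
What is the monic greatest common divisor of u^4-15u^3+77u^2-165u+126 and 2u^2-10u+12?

Apply the Euclidean algorithm:
  u^4-15u^3+77u^2-165u+126 = ((1/2)u^2-5u+21/2)(2u^2-10u+12) + (0)
Last nonzero remainder: 2u^2-10u+12. Dividing through by 2 gives the monic gcd u^2-5u+6.

u^2-5u+6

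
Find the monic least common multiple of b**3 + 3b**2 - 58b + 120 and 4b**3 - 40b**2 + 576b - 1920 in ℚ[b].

b**5 - 3b**4 + 44b**3 + 828b**2 - 7680b + 14400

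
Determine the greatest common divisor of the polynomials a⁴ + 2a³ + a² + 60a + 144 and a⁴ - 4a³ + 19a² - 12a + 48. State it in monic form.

Apply the Euclidean algorithm:
  a⁴ + 2a³ + a² + 60a + 144 = (a⁴ - 4a³ + 19a² - 12a + 48) + (6a³ - 18a² + 72a + 96)
  a⁴ - 4a³ + 19a² - 12a + 48 = ((1/6)a - 1/6)(6a³ - 18a² + 72a + 96) + (4a² - 16a + 64)
  6a³ - 18a² + 72a + 96 = ((3/2)a + 3/2)(4a² - 16a + 64) + (0)
Last nonzero remainder: 4a² - 16a + 64. Dividing through by 4 gives the monic gcd a² - 4a + 16.

a² - 4a + 16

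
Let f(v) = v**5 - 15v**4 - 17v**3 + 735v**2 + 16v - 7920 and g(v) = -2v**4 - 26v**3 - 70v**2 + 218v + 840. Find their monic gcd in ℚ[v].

v**2 + 9v + 20

Euclidean algorithm in ℚ[v]:
  v**5 - 15v**4 - 17v**3 + 735v**2 + 16v - 7920 = (-(1/2)v + 14)(-2v**4 - 26v**3 - 70v**2 + 218v + 840) + (312v**3 + 1824v**2 - 2616v - 19680)
  -2v**4 - 26v**3 - 70v**2 + 218v + 840 = (-(1/156)v - 31/676)(312v**3 + 1824v**2 - 2616v - 19680) + (-(528/169)v**2 - (4752/169)v - 10560/169)
  312v**3 + 1824v**2 - 2616v - 19680 = (-(2197/22)v + 6929/22)(-(528/169)v**2 - (4752/169)v - 10560/169) + (0)
Last nonzero remainder: -(528/169)v**2 - (4752/169)v - 10560/169. Dividing through by -528/169 gives the monic gcd v**2 + 9v + 20.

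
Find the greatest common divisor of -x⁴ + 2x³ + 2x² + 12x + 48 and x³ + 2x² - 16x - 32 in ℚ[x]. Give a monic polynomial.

x² - 2x - 8

Repeated division with remainder:
  -x⁴ + 2x³ + 2x² + 12x + 48 = (-x + 4)(x³ + 2x² - 16x - 32) + (-22x² + 44x + 176)
  x³ + 2x² - 16x - 32 = (-(1/22)x - 2/11)(-22x² + 44x + 176) + (0)
Last nonzero remainder: -22x² + 44x + 176. Dividing through by -22 gives the monic gcd x² - 2x - 8.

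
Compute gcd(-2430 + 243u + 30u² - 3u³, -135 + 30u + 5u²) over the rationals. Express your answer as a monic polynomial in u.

9 + u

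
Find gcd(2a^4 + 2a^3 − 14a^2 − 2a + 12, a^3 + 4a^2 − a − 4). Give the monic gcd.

a^2 − 1

By polynomial division,
  2a^4 + 2a^3 − 14a^2 − 2a + 12 = (2a − 6)(a^3 + 4a^2 − a − 4) + (12a^2 − 12)
  a^3 + 4a^2 − a − 4 = ((1/12)a + 1/3)(12a^2 − 12) + (0)
Last nonzero remainder: 12a^2 − 12. Dividing through by 12 gives the monic gcd a^2 − 1.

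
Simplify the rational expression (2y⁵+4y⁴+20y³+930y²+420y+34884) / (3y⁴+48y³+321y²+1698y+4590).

(2y²-18y+114)/(3y+15)

By polynomial division,
  2y⁵+4y⁴+20y³+930y²+420y+34884 = ((2/3)y-28/3)(3y⁴+48y³+321y²+1698y+4590) + (254y³+2794y²+13208y+77724)
  3y⁴+48y³+321y²+1698y+4590 = ((3/254)y+15/254)(254y³+2794y²+13208y+77724) + (0)
Last nonzero remainder: 254y³+2794y²+13208y+77724. Dividing through by 254 gives the monic gcd y³+11y²+52y+306.
Cancel y³+11y²+52y+306 from numerator and denominator to get the reduced form.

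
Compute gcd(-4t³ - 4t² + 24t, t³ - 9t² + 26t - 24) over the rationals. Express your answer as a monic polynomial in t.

t - 2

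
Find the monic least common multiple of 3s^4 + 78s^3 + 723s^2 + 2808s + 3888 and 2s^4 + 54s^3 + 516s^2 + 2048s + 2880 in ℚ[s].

Repeated division with remainder:
  3s^4 + 78s^3 + 723s^2 + 2808s + 3888 = (3/2)(2s^4 + 54s^3 + 516s^2 + 2048s + 2880) + (-3s^3 - 51s^2 - 264s - 432)
  2s^4 + 54s^3 + 516s^2 + 2048s + 2880 = (-(2/3)s - 20/3)(-3s^3 - 51s^2 - 264s - 432) + (0)
Last nonzero remainder: -3s^3 - 51s^2 - 264s - 432. Dividing through by -3 gives the monic gcd s^3 + 17s^2 + 88s + 144.
Then lcm(f, g) = f·g / gcd(f, g); expanding and making the result monic gives the answer.

s^5 + 36s^4 + 501s^3 + 3346s^2 + 10656s + 12960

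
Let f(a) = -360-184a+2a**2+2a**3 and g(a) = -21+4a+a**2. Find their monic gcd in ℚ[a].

1

By polynomial division,
  2a**3+2a**2-184a-360 = (2a-6)(a**2+4a-21) + (-118a-486)
  a**2+4a-21 = (-(1/118)a+7/6962)(-118a-486) + (-71400/3481)
  -118a-486 = ((205379/35700)a+281961/11900)(-71400/3481) + (0)
The last nonzero remainder is the constant -71400/3481, so the polynomials are coprime and gcd = 1.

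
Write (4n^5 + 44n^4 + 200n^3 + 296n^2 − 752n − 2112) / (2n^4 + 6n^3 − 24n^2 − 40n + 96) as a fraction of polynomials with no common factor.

By polynomial division,
  4n^5 + 44n^4 + 200n^3 + 296n^2 − 752n − 2112 = (2n + 16)(2n^4 + 6n^3 − 24n^2 − 40n + 96) + (152n^3 + 760n^2 − 304n − 3648)
  2n^4 + 6n^3 − 24n^2 − 40n + 96 = ((1/76)n − 1/38)(152n^3 + 760n^2 − 304n − 3648) + (0)
Last nonzero remainder: 152n^3 + 760n^2 − 304n − 3648. Dividing through by 152 gives the monic gcd n^3 + 5n^2 − 2n − 24.
Cancel n^3 + 5n^2 − 2n − 24 from numerator and denominator to get the reduced form.

(2n^2 + 12n + 44)/(n − 2)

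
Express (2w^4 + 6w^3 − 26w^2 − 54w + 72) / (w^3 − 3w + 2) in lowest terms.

(2w^3 + 8w^2 − 18w − 72)/(w^2 + w − 2)

Euclidean algorithm in ℚ[w]:
  2w^4 + 6w^3 − 26w^2 − 54w + 72 = (2w + 6)(w^3 − 3w + 2) + (−20w^2 − 40w + 60)
  w^3 − 3w + 2 = (−(1/20)w + 1/10)(−20w^2 − 40w + 60) + (4w − 4)
  −20w^2 − 40w + 60 = (−5w − 15)(4w − 4) + (0)
Last nonzero remainder: 4w − 4. Dividing through by 4 gives the monic gcd w − 1.
Cancel w − 1 from numerator and denominator to get the reduced form.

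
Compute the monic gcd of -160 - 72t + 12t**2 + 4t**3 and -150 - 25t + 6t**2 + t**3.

By polynomial division,
  4t**3 + 12t**2 - 72t - 160 = (4)(t**3 + 6t**2 - 25t - 150) + (-12t**2 + 28t + 440)
  t**3 + 6t**2 - 25t - 150 = (-(1/12)t - 25/36)(-12t**2 + 28t + 440) + ((280/9)t + 1400/9)
  -12t**2 + 28t + 440 = (-(27/70)t + 99/35)((280/9)t + 1400/9) + (0)
Last nonzero remainder: (280/9)t + 1400/9. Dividing through by 280/9 gives the monic gcd t + 5.

5 + t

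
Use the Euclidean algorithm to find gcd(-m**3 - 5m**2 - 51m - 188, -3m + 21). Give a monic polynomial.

By polynomial division,
  -m**3 - 5m**2 - 51m - 188 = ((1/3)m**2 + 4m + 45)(-3m + 21) + (-1133)
  -3m + 21 = ((3/1133)m - 21/1133)(-1133) + (0)
The last nonzero remainder is the constant -1133, so the polynomials are coprime and gcd = 1.

1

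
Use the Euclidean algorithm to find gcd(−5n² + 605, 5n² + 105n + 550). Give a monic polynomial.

n + 11

Repeated division with remainder:
  −5n² + 605 = (−1)(5n² + 105n + 550) + (105n + 1155)
  5n² + 105n + 550 = ((1/21)n + 10/21)(105n + 1155) + (0)
Last nonzero remainder: 105n + 1155. Dividing through by 105 gives the monic gcd n + 11.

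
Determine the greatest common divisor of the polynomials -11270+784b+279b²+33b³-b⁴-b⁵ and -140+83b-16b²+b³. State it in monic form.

Apply the Euclidean algorithm:
  -b⁵-b⁴+33b³+279b²+784b-11270 = (-b²-17b-156)(b³-16b²+83b-140) + (-946b²+11352b-33110)
  b³-16b²+83b-140 = (-(1/946)b+2/473)(-946b²+11352b-33110) + (0)
Last nonzero remainder: -946b²+11352b-33110. Dividing through by -946 gives the monic gcd b²-12b+35.

35-12b+b²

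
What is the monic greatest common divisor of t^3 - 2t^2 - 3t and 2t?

t

Repeated division with remainder:
  t^3 - 2t^2 - 3t = ((1/2)t^2 - t - 3/2)(2t) + (0)
Last nonzero remainder: 2t. Dividing through by 2 gives the monic gcd t.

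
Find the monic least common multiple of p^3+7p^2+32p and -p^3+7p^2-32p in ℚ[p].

p^5+15p^3+1024p

Repeated division with remainder:
  p^3+7p^2+32p = (-1)(-p^3+7p^2-32p) + (14p^2)
  -p^3+7p^2-32p = (-(1/14)p+1/2)(14p^2) + (-32p)
  14p^2 = (-(7/16)p)(-32p) + (0)
Last nonzero remainder: -32p. Dividing through by -32 gives the monic gcd p.
Then lcm(f, g) = f·g / gcd(f, g); expanding and making the result monic gives the answer.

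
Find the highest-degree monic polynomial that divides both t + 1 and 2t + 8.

1

Euclidean algorithm in ℚ[t]:
  t + 1 = (1/2)(2t + 8) + (−3)
  2t + 8 = (−(2/3)t − 8/3)(−3) + (0)
The last nonzero remainder is the constant −3, so the polynomials are coprime and gcd = 1.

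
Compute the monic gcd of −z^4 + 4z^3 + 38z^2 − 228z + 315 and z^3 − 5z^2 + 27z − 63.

Apply the Euclidean algorithm:
  −z^4 + 4z^3 + 38z^2 − 228z + 315 = (−z − 1)(z^3 − 5z^2 + 27z − 63) + (60z^2 − 264z + 252)
  z^3 − 5z^2 + 27z − 63 = ((1/60)z − 1/100)(60z^2 − 264z + 252) + ((504/25)z − 1512/25)
  60z^2 − 264z + 252 = ((125/42)z − 25/6)((504/25)z − 1512/25) + (0)
Last nonzero remainder: (504/25)z − 1512/25. Dividing through by 504/25 gives the monic gcd z − 3.

z − 3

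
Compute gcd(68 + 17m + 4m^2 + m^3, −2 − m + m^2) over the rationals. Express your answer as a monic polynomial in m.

1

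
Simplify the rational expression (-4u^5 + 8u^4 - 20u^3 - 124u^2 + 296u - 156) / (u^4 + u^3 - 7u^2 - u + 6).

(-4u^3 + 16u^2 - 64u + 52)/(u^2 - u - 2)

By polynomial division,
  -4u^5 + 8u^4 - 20u^3 - 124u^2 + 296u - 156 = (-4u + 12)(u^4 + u^3 - 7u^2 - u + 6) + (-60u^3 - 44u^2 + 332u - 228)
  u^4 + u^3 - 7u^2 - u + 6 = (-(1/60)u - 1/225)(-60u^3 - 44u^2 + 332u - 228) + (-(374/225)u^2 - (748/225)u + 374/75)
  -60u^3 - 44u^2 + 332u - 228 = ((6750/187)u - 8550/187)(-(374/225)u^2 - (748/225)u + 374/75) + (0)
Last nonzero remainder: -(374/225)u^2 - (748/225)u + 374/75. Dividing through by -374/225 gives the monic gcd u^2 + 2u - 3.
Cancel u^2 + 2u - 3 from numerator and denominator to get the reduced form.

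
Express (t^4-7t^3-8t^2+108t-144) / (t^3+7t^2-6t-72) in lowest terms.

(t^2-8t+12)/(t+6)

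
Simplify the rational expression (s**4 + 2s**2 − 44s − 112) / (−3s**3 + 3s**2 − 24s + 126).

(−s**2 + 2s + 8)/(3s − 9)

Euclidean algorithm in ℚ[s]:
  s**4 + 2s**2 − 44s − 112 = (−(1/3)s − 1/3)(−3s**3 + 3s**2 − 24s + 126) + (−5s**2 − 10s − 70)
  −3s**3 + 3s**2 − 24s + 126 = ((3/5)s − 9/5)(−5s**2 − 10s − 70) + (0)
Last nonzero remainder: −5s**2 − 10s − 70. Dividing through by −5 gives the monic gcd s**2 + 2s + 14.
Cancel s**2 + 2s + 14 from numerator and denominator to get the reduced form.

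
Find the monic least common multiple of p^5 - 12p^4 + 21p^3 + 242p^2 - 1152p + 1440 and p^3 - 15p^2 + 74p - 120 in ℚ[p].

p^6 - 17p^5 + 81p^4 + 137p^3 - 2362p^2 + 7200p - 7200

By polynomial division,
  p^5 - 12p^4 + 21p^3 + 242p^2 - 1152p + 1440 = (p^2 + 3p - 8)(p^3 - 15p^2 + 74p - 120) + (20p^2 - 200p + 480)
  p^3 - 15p^2 + 74p - 120 = ((1/20)p - 1/4)(20p^2 - 200p + 480) + (0)
Last nonzero remainder: 20p^2 - 200p + 480. Dividing through by 20 gives the monic gcd p^2 - 10p + 24.
Then lcm(f, g) = f·g / gcd(f, g); expanding and making the result monic gives the answer.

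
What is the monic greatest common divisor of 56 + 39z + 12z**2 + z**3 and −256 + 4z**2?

8 + z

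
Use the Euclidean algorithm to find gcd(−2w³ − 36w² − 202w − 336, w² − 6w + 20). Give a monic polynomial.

1

Apply the Euclidean algorithm:
  −2w³ − 36w² − 202w − 336 = (−2w − 48)(w² − 6w + 20) + (−450w + 624)
  w² − 6w + 20 = (−(1/450)w + 173/16875)(−450w + 624) + (76516/5625)
  −450w + 624 = (−(1265625/38258)w + 877500/19129)(76516/5625) + (0)
The last nonzero remainder is the constant 76516/5625, so the polynomials are coprime and gcd = 1.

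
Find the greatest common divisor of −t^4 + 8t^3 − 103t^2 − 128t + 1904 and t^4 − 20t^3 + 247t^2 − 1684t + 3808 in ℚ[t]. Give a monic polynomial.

t^3 − 12t^2 + 151t − 476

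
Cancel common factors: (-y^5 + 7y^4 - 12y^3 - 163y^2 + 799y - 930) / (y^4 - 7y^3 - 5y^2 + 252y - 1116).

By polynomial division,
  -y^5 + 7y^4 - 12y^3 - 163y^2 + 799y - 930 = (-y)(y^4 - 7y^3 - 5y^2 + 252y - 1116) + (-17y^3 + 89y^2 - 317y - 930)
  y^4 - 7y^3 - 5y^2 + 252y - 1116 = (-(1/17)y + 30/289)(-17y^3 + 89y^2 - 317y - 930) + (-(9504/289)y^2 + (66528/289)y - 294624/289)
  -17y^3 + 89y^2 - 317y - 930 = ((4913/9504)y + 1445/1584)(-(9504/289)y^2 + (66528/289)y - 294624/289) + (0)
Last nonzero remainder: -(9504/289)y^2 + (66528/289)y - 294624/289. Dividing through by -9504/289 gives the monic gcd y^2 - 7y + 31.
Cancel y^2 - 7y + 31 from numerator and denominator to get the reduced form.

(-y^3 + 19y - 30)/(y^2 - 36)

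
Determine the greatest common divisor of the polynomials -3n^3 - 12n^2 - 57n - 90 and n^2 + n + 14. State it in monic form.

1

Repeated division with remainder:
  -3n^3 - 12n^2 - 57n - 90 = (-3n - 9)(n^2 + n + 14) + (-6n + 36)
  n^2 + n + 14 = (-(1/6)n - 7/6)(-6n + 36) + (56)
  -6n + 36 = (-(3/28)n + 9/14)(56) + (0)
The last nonzero remainder is the constant 56, so the polynomials are coprime and gcd = 1.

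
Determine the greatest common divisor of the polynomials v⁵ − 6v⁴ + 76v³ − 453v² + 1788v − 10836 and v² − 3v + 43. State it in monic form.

By polynomial division,
  v⁵ − 6v⁴ + 76v³ − 453v² + 1788v − 10836 = (v³ − 3v² + 24v − 252)(v² − 3v + 43) + (0)
The last nonzero remainder v² − 3v + 43 is already monic.

v² − 3v + 43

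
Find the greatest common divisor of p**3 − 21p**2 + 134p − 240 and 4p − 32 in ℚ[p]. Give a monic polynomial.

By polynomial division,
  p**3 − 21p**2 + 134p − 240 = ((1/4)p**2 − (13/4)p + 15/2)(4p − 32) + (0)
Last nonzero remainder: 4p − 32. Dividing through by 4 gives the monic gcd p − 8.

p − 8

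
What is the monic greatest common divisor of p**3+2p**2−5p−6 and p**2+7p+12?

p+3

Euclidean algorithm in ℚ[p]:
  p**3+2p**2−5p−6 = (p−5)(p**2+7p+12) + (18p+54)
  p**2+7p+12 = ((1/18)p+2/9)(18p+54) + (0)
Last nonzero remainder: 18p+54. Dividing through by 18 gives the monic gcd p+3.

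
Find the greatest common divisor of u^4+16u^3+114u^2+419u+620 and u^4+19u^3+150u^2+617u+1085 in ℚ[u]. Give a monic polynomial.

u^3+12u^2+66u+155

Repeated division with remainder:
  u^4+16u^3+114u^2+419u+620 = (u^4+19u^3+150u^2+617u+1085) + (−3u^3−36u^2−198u−465)
  u^4+19u^3+150u^2+617u+1085 = (−(1/3)u−7/3)(−3u^3−36u^2−198u−465) + (0)
Last nonzero remainder: −3u^3−36u^2−198u−465. Dividing through by −3 gives the monic gcd u^3+12u^2+66u+155.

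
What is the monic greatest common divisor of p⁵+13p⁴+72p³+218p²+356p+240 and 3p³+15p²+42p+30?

Repeated division with remainder:
  p⁵+13p⁴+72p³+218p²+356p+240 = ((1/3)p²+(8/3)p+6)(3p³+15p²+42p+30) + (6p²+24p+60)
  3p³+15p²+42p+30 = ((1/2)p+1/2)(6p²+24p+60) + (0)
Last nonzero remainder: 6p²+24p+60. Dividing through by 6 gives the monic gcd p²+4p+10.

p²+4p+10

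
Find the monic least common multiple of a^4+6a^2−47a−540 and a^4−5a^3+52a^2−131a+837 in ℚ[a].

a^6−6a^5+37a^4−83a^3−72a^2+1783a−16740

Repeated division with remainder:
  a^4+6a^2−47a−540 = (a^4−5a^3+52a^2−131a+837) + (5a^3−46a^2+84a−1377)
  a^4−5a^3+52a^2−131a+837 = ((1/5)a+21/25)(5a^3−46a^2+84a−1377) + ((1846/25)a^2+(1846/25)a+49842/25)
  5a^3−46a^2+84a−1377 = ((125/1846)a−1275/1846)((1846/25)a^2+(1846/25)a+49842/25) + (0)
Last nonzero remainder: (1846/25)a^2+(1846/25)a+49842/25. Dividing through by 1846/25 gives the monic gcd a^2+a+27.
Then lcm(f, g) = f·g / gcd(f, g); expanding and making the result monic gives the answer.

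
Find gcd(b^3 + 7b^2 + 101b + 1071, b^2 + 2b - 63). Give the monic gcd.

b + 9

Euclidean algorithm in ℚ[b]:
  b^3 + 7b^2 + 101b + 1071 = (b + 5)(b^2 + 2b - 63) + (154b + 1386)
  b^2 + 2b - 63 = ((1/154)b - 1/22)(154b + 1386) + (0)
Last nonzero remainder: 154b + 1386. Dividing through by 154 gives the monic gcd b + 9.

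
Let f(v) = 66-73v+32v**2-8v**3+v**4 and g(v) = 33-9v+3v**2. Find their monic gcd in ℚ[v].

11-3v+v**2

Euclidean algorithm in ℚ[v]:
  v**4-8v**3+32v**2-73v+66 = ((1/3)v**2-(5/3)v+2)(3v**2-9v+33) + (0)
Last nonzero remainder: 3v**2-9v+33. Dividing through by 3 gives the monic gcd v**2-3v+11.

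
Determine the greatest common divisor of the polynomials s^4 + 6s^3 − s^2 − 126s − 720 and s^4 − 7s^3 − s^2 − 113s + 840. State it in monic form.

s^3 − s − 120

Repeated division with remainder:
  s^4 + 6s^3 − s^2 − 126s − 720 = (s^4 − 7s^3 − s^2 − 113s + 840) + (13s^3 − 13s − 1560)
  s^4 − 7s^3 − s^2 − 113s + 840 = ((1/13)s − 7/13)(13s^3 − 13s − 1560) + (0)
Last nonzero remainder: 13s^3 − 13s − 1560. Dividing through by 13 gives the monic gcd s^3 − s − 120.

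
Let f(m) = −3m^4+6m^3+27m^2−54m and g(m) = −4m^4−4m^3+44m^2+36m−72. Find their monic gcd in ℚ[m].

m^2−9

By polynomial division,
  −3m^4+6m^3+27m^2−54m = (3/4)(−4m^4−4m^3+44m^2+36m−72) + (9m^3−6m^2−81m+54)
  −4m^4−4m^3+44m^2+36m−72 = (−(4/9)m−20/27)(9m^3−6m^2−81m+54) + ((32/9)m^2−32)
  9m^3−6m^2−81m+54 = ((81/32)m−27/16)((32/9)m^2−32) + (0)
Last nonzero remainder: (32/9)m^2−32. Dividing through by 32/9 gives the monic gcd m^2−9.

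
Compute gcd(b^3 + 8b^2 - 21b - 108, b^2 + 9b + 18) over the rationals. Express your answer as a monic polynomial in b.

b + 3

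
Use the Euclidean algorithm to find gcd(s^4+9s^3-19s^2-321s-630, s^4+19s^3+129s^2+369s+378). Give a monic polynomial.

Apply the Euclidean algorithm:
  s^4+9s^3-19s^2-321s-630 = (s^4+19s^3+129s^2+369s+378) + (-10s^3-148s^2-690s-1008)
  s^4+19s^3+129s^2+369s+378 = (-(1/10)s-21/50)(-10s^3-148s^2-690s-1008) + (-(54/25)s^2-(108/5)s-1134/25)
  -10s^3-148s^2-690s-1008 = ((125/27)s+200/9)(-(54/25)s^2-(108/5)s-1134/25) + (0)
Last nonzero remainder: -(54/25)s^2-(108/5)s-1134/25. Dividing through by -54/25 gives the monic gcd s^2+10s+21.

s^2+10s+21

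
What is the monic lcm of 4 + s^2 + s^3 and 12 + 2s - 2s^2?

Apply the Euclidean algorithm:
  s^3 + s^2 + 4 = (-(1/2)s - 1)(-2s^2 + 2s + 12) + (8s + 16)
  -2s^2 + 2s + 12 = (-(1/4)s + 3/4)(8s + 16) + (0)
Last nonzero remainder: 8s + 16. Dividing through by 8 gives the monic gcd s + 2.
Then lcm(f, g) = f·g / gcd(f, g); expanding and making the result monic gives the answer.

-12 + 4s - 3s^2 - 2s^3 + s^4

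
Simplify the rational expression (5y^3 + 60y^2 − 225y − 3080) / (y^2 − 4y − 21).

(5y^2 + 95y + 440)/(y + 3)

Euclidean algorithm in ℚ[y]:
  5y^3 + 60y^2 − 225y − 3080 = (5y + 80)(y^2 − 4y − 21) + (200y − 1400)
  y^2 − 4y − 21 = ((1/200)y + 3/200)(200y − 1400) + (0)
Last nonzero remainder: 200y − 1400. Dividing through by 200 gives the monic gcd y − 7.
Cancel y − 7 from numerator and denominator to get the reduced form.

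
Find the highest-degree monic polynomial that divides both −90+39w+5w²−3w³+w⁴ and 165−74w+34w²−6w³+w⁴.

By polynomial division,
  w⁴−3w³+5w²+39w−90 = (w⁴−6w³+34w²−74w+165) + (3w³−29w²+113w−255)
  w⁴−6w³+34w²−74w+165 = ((1/3)w+11/9)(3w³−29w²+113w−255) + ((286/9)w²−(1144/9)w+1430/3)
  3w³−29w²+113w−255 = ((27/286)w−153/286)((286/9)w²−(1144/9)w+1430/3) + (0)
Last nonzero remainder: (286/9)w²−(1144/9)w+1430/3. Dividing through by 286/9 gives the monic gcd w²−4w+15.

15−4w+w²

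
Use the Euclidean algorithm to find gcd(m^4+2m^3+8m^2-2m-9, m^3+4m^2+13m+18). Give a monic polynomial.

m^2+2m+9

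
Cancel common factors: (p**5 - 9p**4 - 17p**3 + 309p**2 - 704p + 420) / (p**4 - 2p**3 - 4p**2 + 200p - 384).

Repeated division with remainder:
  p**5 - 9p**4 - 17p**3 + 309p**2 - 704p + 420 = (p - 7)(p**4 - 2p**3 - 4p**2 + 200p - 384) + (-27p**3 + 81p**2 + 1080p - 2268)
  p**4 - 2p**3 - 4p**2 + 200p - 384 = (-(1/27)p - 1/27)(-27p**3 + 81p**2 + 1080p - 2268) + (39p**2 + 156p - 468)
  -27p**3 + 81p**2 + 1080p - 2268 = (-(9/13)p + 63/13)(39p**2 + 156p - 468) + (0)
Last nonzero remainder: 39p**2 + 156p - 468. Dividing through by 39 gives the monic gcd p**2 + 4p - 12.
Cancel p**2 + 4p - 12 from numerator and denominator to get the reduced form.

(p**3 - 13p**2 + 47p - 35)/(p**2 - 6p + 32)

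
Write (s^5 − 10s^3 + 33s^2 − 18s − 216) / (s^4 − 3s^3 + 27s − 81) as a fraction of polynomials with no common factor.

By polynomial division,
  s^5 − 10s^3 + 33s^2 − 18s − 216 = (s + 3)(s^4 − 3s^3 + 27s − 81) + (−s^3 + 6s^2 − 18s + 27)
  s^4 − 3s^3 + 27s − 81 = (−s − 3)(−s^3 + 6s^2 − 18s + 27) + (0)
Last nonzero remainder: −s^3 + 6s^2 − 18s + 27. Dividing through by −1 gives the monic gcd s^3 − 6s^2 + 18s − 27.
Cancel s^3 − 6s^2 + 18s − 27 from numerator and denominator to get the reduced form.

(s^2 + 6s + 8)/(s + 3)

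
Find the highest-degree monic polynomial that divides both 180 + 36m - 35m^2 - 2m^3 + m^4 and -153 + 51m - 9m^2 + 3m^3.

-3 + m

Apply the Euclidean algorithm:
  m^4 - 2m^3 - 35m^2 + 36m + 180 = ((1/3)m + 1/3)(3m^3 - 9m^2 + 51m - 153) + (-49m^2 + 70m + 231)
  3m^3 - 9m^2 + 51m - 153 = (-(3/49)m + 33/343)(-49m^2 + 70m + 231) + ((2862/49)m - 8586/49)
  -49m^2 + 70m + 231 = (-(2401/2862)m - 3773/2862)((2862/49)m - 8586/49) + (0)
Last nonzero remainder: (2862/49)m - 8586/49. Dividing through by 2862/49 gives the monic gcd m - 3.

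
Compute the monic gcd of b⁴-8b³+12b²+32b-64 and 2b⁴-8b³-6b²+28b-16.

Repeated division with remainder:
  b⁴-8b³+12b²+32b-64 = (1/2)(2b⁴-8b³-6b²+28b-16) + (-4b³+15b²+18b-56)
  2b⁴-8b³-6b²+28b-16 = (-(1/2)b+1/8)(-4b³+15b²+18b-56) + ((9/8)b²-(9/4)b-9)
  -4b³+15b²+18b-56 = (-(32/9)b+56/9)((9/8)b²-(9/4)b-9) + (0)
Last nonzero remainder: (9/8)b²-(9/4)b-9. Dividing through by 9/8 gives the monic gcd b²-2b-8.

b²-2b-8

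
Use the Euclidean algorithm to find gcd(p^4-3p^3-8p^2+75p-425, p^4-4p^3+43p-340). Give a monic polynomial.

Euclidean algorithm in ℚ[p]:
  p^4-3p^3-8p^2+75p-425 = (p^4-4p^3+43p-340) + (p^3-8p^2+32p-85)
  p^4-4p^3+43p-340 = (p+4)(p^3-8p^2+32p-85) + (0)
The last nonzero remainder p^3-8p^2+32p-85 is already monic.

p^3-8p^2+32p-85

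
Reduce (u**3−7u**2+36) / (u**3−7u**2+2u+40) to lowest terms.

(u**2−9u+18)/(u**2−9u+20)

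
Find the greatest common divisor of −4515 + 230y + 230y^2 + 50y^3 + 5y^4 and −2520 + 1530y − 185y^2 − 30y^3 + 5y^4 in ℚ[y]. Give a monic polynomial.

By polynomial division,
  5y^4 + 50y^3 + 230y^2 + 230y − 4515 = (5y^4 − 30y^3 − 185y^2 + 1530y − 2520) + (80y^3 + 415y^2 − 1300y − 1995)
  5y^4 − 30y^3 − 185y^2 + 1530y − 2520 = ((1/16)y − 179/256)(80y^3 + 415y^2 − 1300y − 1995) + ((47725/256)y^2 + (47725/64)y − 1002225/256)
  80y^3 + 415y^2 − 1300y − 1995 = ((4096/9545)y + 4864/9545)((47725/256)y^2 + (47725/64)y − 1002225/256) + (0)
Last nonzero remainder: (47725/256)y^2 + (47725/64)y − 1002225/256. Dividing through by 47725/256 gives the monic gcd y^2 + 4y − 21.

−21 + 4y + y^2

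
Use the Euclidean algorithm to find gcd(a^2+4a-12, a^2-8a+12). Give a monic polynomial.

Euclidean algorithm in ℚ[a]:
  a^2+4a-12 = (a^2-8a+12) + (12a-24)
  a^2-8a+12 = ((1/12)a-1/2)(12a-24) + (0)
Last nonzero remainder: 12a-24. Dividing through by 12 gives the monic gcd a-2.

a-2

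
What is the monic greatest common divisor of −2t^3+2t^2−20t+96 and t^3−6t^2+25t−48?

By polynomial division,
  −2t^3+2t^2−20t+96 = (−2)(t^3−6t^2+25t−48) + (−10t^2+30t)
  t^3−6t^2+25t−48 = (−(1/10)t+3/10)(−10t^2+30t) + (16t−48)
  −10t^2+30t = (−(5/8)t)(16t−48) + (0)
Last nonzero remainder: 16t−48. Dividing through by 16 gives the monic gcd t−3.

t−3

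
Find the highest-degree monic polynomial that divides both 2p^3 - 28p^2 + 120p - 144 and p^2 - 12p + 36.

p^2 - 12p + 36

By polynomial division,
  2p^3 - 28p^2 + 120p - 144 = (2p - 4)(p^2 - 12p + 36) + (0)
The last nonzero remainder p^2 - 12p + 36 is already monic.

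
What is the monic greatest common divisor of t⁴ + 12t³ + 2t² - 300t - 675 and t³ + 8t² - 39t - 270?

t² + 14t + 45

Apply the Euclidean algorithm:
  t⁴ + 12t³ + 2t² - 300t - 675 = (t + 4)(t³ + 8t² - 39t - 270) + (9t² + 126t + 405)
  t³ + 8t² - 39t - 270 = ((1/9)t - 2/3)(9t² + 126t + 405) + (0)
Last nonzero remainder: 9t² + 126t + 405. Dividing through by 9 gives the monic gcd t² + 14t + 45.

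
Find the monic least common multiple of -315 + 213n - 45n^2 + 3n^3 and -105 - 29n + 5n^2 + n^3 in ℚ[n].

Repeated division with remainder:
  3n^3 - 45n^2 + 213n - 315 = (3)(n^3 + 5n^2 - 29n - 105) + (-60n^2 + 300n)
  n^3 + 5n^2 - 29n - 105 = (-(1/60)n - 1/6)(-60n^2 + 300n) + (21n - 105)
  -60n^2 + 300n = (-(20/7)n)(21n - 105) + (0)
Last nonzero remainder: 21n - 105. Dividing through by 21 gives the monic gcd n - 5.
Then lcm(f, g) = f·g / gcd(f, g); expanding and making the result monic gives the answer.

-2205 + 441n + 290n^2 - 58n^3 - 5n^4 + n^5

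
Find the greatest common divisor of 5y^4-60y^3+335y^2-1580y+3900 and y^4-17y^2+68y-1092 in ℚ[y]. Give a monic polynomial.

Repeated division with remainder:
  5y^4-60y^3+335y^2-1580y+3900 = (5)(y^4-17y^2+68y-1092) + (-60y^3+420y^2-1920y+9360)
  y^4-17y^2+68y-1092 = (-(1/60)y-7/60)(-60y^3+420y^2-1920y+9360) + (0)
Last nonzero remainder: -60y^3+420y^2-1920y+9360. Dividing through by -60 gives the monic gcd y^3-7y^2+32y-156.

y^3-7y^2+32y-156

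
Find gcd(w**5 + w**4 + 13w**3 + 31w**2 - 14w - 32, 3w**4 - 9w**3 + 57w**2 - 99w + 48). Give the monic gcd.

Repeated division with remainder:
  w**5 + w**4 + 13w**3 + 31w**2 - 14w - 32 = ((1/3)w + 4/3)(3w**4 - 9w**3 + 57w**2 - 99w + 48) + (6w**3 - 12w**2 + 102w - 96)
  3w**4 - 9w**3 + 57w**2 - 99w + 48 = ((1/2)w - 1/2)(6w**3 - 12w**2 + 102w - 96) + (0)
Last nonzero remainder: 6w**3 - 12w**2 + 102w - 96. Dividing through by 6 gives the monic gcd w**3 - 2w**2 + 17w - 16.

w**3 - 2w**2 + 17w - 16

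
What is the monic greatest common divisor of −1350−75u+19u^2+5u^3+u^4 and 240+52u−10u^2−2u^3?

Repeated division with remainder:
  u^4+5u^3+19u^2−75u−1350 = (−(1/2)u)(−2u^3−10u^2+52u+240) + (45u^2+45u−1350)
  −2u^3−10u^2+52u+240 = (−(2/45)u−8/45)(45u^2+45u−1350) + (0)
Last nonzero remainder: 45u^2+45u−1350. Dividing through by 45 gives the monic gcd u^2+u−30.

−30+u+u^2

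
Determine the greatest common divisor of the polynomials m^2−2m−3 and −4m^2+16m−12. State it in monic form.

m−3

Euclidean algorithm in ℚ[m]:
  m^2−2m−3 = (−1/4)(−4m^2+16m−12) + (2m−6)
  −4m^2+16m−12 = (−2m+2)(2m−6) + (0)
Last nonzero remainder: 2m−6. Dividing through by 2 gives the monic gcd m−3.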